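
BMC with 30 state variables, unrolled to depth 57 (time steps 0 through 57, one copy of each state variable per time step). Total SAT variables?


BMC unrolls to depth k, creating one copy of each state var for steps 0..k.
Step count = 57 + 1 = 58 (steps 0 through 57)
Vars per step = 30
Total = 30 * 58 = 1740

1740


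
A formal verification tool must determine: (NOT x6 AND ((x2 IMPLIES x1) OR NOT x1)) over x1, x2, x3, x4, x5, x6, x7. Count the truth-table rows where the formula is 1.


Formula: (NOT x6 AND ((x2 IMPLIES x1) OR NOT x1)) over 7 vars (128 rows)
Evaluate each row (x1, x2, x3, x4, x5, x6, x7 as bits, MSB first):
  row 0 [0000000]: (NOT 0 AND ((0 IMPLIES 0) OR NOT 0)) -> 1
  row 1 [0000001]: (NOT 0 AND ((0 IMPLIES 0) OR NOT 0)) -> 1
  row 2 [0000010]: (NOT 1 AND ((0 IMPLIES 0) OR NOT 0)) -> 0
  row 3 [0000011]: (NOT 1 AND ((0 IMPLIES 0) OR NOT 0)) -> 0
  row 4 [0000100]: (NOT 0 AND ((0 IMPLIES 0) OR NOT 0)) -> 1
  (every remaining row is evaluated the same way; all 128 results are listed next)
Full result column, 8 rows per line (x1,x2,x3,x4 fixed per line; x5,x6,x7 runs 000..111 left to right):
  rows 0-7 [x1,x2,x3,x4=0000]: 11001100  (ones: 4)
  rows 8-15 [x1,x2,x3,x4=0001]: 11001100  (ones: 4)
  rows 16-23 [x1,x2,x3,x4=0010]: 11001100  (ones: 4)
  rows 24-31 [x1,x2,x3,x4=0011]: 11001100  (ones: 4)
  rows 32-39 [x1,x2,x3,x4=0100]: 11001100  (ones: 4)
  rows 40-47 [x1,x2,x3,x4=0101]: 11001100  (ones: 4)
  rows 48-55 [x1,x2,x3,x4=0110]: 11001100  (ones: 4)
  rows 56-63 [x1,x2,x3,x4=0111]: 11001100  (ones: 4)
  rows 64-71 [x1,x2,x3,x4=1000]: 11001100  (ones: 4)
  rows 72-79 [x1,x2,x3,x4=1001]: 11001100  (ones: 4)
  rows 80-87 [x1,x2,x3,x4=1010]: 11001100  (ones: 4)
  rows 88-95 [x1,x2,x3,x4=1011]: 11001100  (ones: 4)
  rows 96-103 [x1,x2,x3,x4=1100]: 11001100  (ones: 4)
  rows 104-111 [x1,x2,x3,x4=1101]: 11001100  (ones: 4)
  rows 112-119 [x1,x2,x3,x4=1110]: 11001100  (ones: 4)
  rows 120-127 [x1,x2,x3,x4=1111]: 11001100  (ones: 4)
Count of 1-rows = 4+4+4+4+4+4+4+4+4+4+4+4+4+4+4+4 = 64

64


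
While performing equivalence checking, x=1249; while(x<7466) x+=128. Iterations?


Step 1: x goes from 1249 toward 7466 by 128; the body runs while x<7466, so iterations = ceil((bound-start)/step)
Step 2: Distance=6217
Step 3: ceil(6217/128)=49

49


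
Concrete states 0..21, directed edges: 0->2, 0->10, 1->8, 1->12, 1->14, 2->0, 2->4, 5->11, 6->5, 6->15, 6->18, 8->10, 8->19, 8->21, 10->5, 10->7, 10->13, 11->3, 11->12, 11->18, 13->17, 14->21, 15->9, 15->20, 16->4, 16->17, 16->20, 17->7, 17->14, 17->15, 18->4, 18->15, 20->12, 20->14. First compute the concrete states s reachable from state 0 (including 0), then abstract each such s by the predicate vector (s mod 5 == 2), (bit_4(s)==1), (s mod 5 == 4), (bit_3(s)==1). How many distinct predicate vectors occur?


BFS from 0:
Concrete reachable: {0, 2, 3, 4, 5, 7, 9, 10, 11, 12, 13, 14, 15, 17, 18, 20, 21}
Abstract via predicates (s mod 5 == 2), (bit_4(s)==1), (s mod 5 == 4), (bit_3(s)==1):
  (0,0,0,0) <- {0, 3, 5}
  (0,0,0,1) <- {10, 11, 13, 15}
  (0,0,1,0) <- {4}
  (0,0,1,1) <- {9, 14}
  (0,1,0,0) <- {18, 20, 21}
  (1,0,0,0) <- {2, 7}
  (1,0,0,1) <- {12}
  (1,1,0,0) <- {17}
Distinct abstract states = 8

8


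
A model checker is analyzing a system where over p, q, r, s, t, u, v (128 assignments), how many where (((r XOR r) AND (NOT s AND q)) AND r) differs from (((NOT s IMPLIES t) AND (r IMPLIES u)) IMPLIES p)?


F1 = (((r XOR r) AND (NOT s AND q)) AND r)
F2 = (((NOT s IMPLIES t) AND (r IMPLIES u)) IMPLIES p)
Evaluate both on each of 128 rows (bits = p,q,r,s,t,u,v):
  row 0 [0000000]: F1=0 F2=1 (differ) -> 1
  row 1 [0000001]: F1=0 F2=1 (differ) -> 1
  row 2 [0000010]: F1=0 F2=1 (differ) -> 1
  row 3 [0000011]: F1=0 F2=1 (differ) -> 1
  row 4 [0000100]: F1=0 F2=0 -> 0
  (every remaining row is evaluated the same way; all 128 results are listed next)
Full result column, 8 rows per line (p,q,r,s fixed per line; t,u,v runs 000..111 left to right):
  rows 0-7 [p,q,r,s=0000]: 11110000  (ones: 4)
  rows 8-15 [p,q,r,s=0001]: 00000000  (ones: 0)
  rows 16-23 [p,q,r,s=0010]: 11111100  (ones: 6)
  rows 24-31 [p,q,r,s=0011]: 11001100  (ones: 4)
  rows 32-39 [p,q,r,s=0100]: 11110000  (ones: 4)
  rows 40-47 [p,q,r,s=0101]: 00000000  (ones: 0)
  rows 48-55 [p,q,r,s=0110]: 11111100  (ones: 6)
  rows 56-63 [p,q,r,s=0111]: 11001100  (ones: 4)
  rows 64-71 [p,q,r,s=1000]: 11111111  (ones: 8)
  rows 72-79 [p,q,r,s=1001]: 11111111  (ones: 8)
  rows 80-87 [p,q,r,s=1010]: 11111111  (ones: 8)
  rows 88-95 [p,q,r,s=1011]: 11111111  (ones: 8)
  rows 96-103 [p,q,r,s=1100]: 11111111  (ones: 8)
  rows 104-111 [p,q,r,s=1101]: 11111111  (ones: 8)
  rows 112-119 [p,q,r,s=1110]: 11111111  (ones: 8)
  rows 120-127 [p,q,r,s=1111]: 11111111  (ones: 8)
Disagreements = 4+0+6+4+4+0+6+4+8+8+8+8+8+8+8+8 = 92

92


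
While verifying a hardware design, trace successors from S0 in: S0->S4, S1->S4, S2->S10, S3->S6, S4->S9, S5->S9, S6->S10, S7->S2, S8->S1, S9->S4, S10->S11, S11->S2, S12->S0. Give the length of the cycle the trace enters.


Trace from S0 until a state repeats:
  S0 -> S4 -> S9 -> S4
S4 first seen at step 1, revisited at step 3.
Cycle length = 3 - 1 = 2

2


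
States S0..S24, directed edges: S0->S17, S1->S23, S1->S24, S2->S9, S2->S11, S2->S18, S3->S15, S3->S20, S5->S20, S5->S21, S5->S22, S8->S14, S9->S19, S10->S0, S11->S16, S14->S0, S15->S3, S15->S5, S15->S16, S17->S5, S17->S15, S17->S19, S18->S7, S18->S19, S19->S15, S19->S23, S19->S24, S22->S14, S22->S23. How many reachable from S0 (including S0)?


BFS from S0:
  layer 0: {S0}
  layer 1: {S17}
  layer 2: {S5, S15, S19}
  layer 3: {S3, S16, S20, S21, S22, S23, S24}
  layer 4: {S14}
Reachable set: {S0, S3, S5, S14, S15, S16, S17, S19, S20, S21, S22, S23, S24}
Count = 13

13


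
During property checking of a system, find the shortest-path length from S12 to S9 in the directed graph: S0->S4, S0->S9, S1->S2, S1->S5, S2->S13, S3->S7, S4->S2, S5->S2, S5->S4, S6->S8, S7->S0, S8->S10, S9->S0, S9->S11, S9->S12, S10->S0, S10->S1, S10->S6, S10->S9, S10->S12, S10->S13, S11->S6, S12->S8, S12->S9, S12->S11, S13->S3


BFS layer-by-layer from S12:
  dist 0: {S12}
  dist 1: {S8, S9, S11}
  -> S9 reached at distance 1
Shortest path length = 1

1


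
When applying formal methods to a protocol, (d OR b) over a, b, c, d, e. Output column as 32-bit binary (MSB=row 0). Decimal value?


Formula: (d OR b) over a, b, c, d, e (32 rows)
Evaluate each row (bits = a,b,c,d,e, MSB first):
  row 0 [00000]: (0 OR 0) -> 0
  row 1 [00001]: (0 OR 0) -> 0
  row 2 [00010]: (1 OR 0) -> 1
  row 3 [00011]: (1 OR 0) -> 1
  row 4 [00100]: (0 OR 0) -> 0
  row 5 [00101]: (0 OR 0) -> 0
  row 6 [00110]: (1 OR 0) -> 1
  row 7 [00111]: (1 OR 0) -> 1
  row 8 [01000]: (0 OR 1) -> 1
  row 9 [01001]: (0 OR 1) -> 1
  row 10 [01010]: (1 OR 1) -> 1
  row 11 [01011]: (1 OR 1) -> 1
  row 12 [01100]: (0 OR 1) -> 1
  row 13 [01101]: (0 OR 1) -> 1
  row 14 [01110]: (1 OR 1) -> 1
  row 15 [01111]: (1 OR 1) -> 1
  row 16 [10000]: (0 OR 0) -> 0
  row 17 [10001]: (0 OR 0) -> 0
  row 18 [10010]: (1 OR 0) -> 1
  row 19 [10011]: (1 OR 0) -> 1
  row 20 [10100]: (0 OR 0) -> 0
  row 21 [10101]: (0 OR 0) -> 0
  row 22 [10110]: (1 OR 0) -> 1
  row 23 [10111]: (1 OR 0) -> 1
  row 24 [11000]: (0 OR 1) -> 1
  row 25 [11001]: (0 OR 1) -> 1
  row 26 [11010]: (1 OR 1) -> 1
  row 27 [11011]: (1 OR 1) -> 1
  row 28 [11100]: (0 OR 1) -> 1
  row 29 [11101]: (0 OR 1) -> 1
  row 30 [11110]: (1 OR 1) -> 1
  row 31 [11111]: (1 OR 1) -> 1
Full result column, 4 rows per line (a,b,c fixed per line; d,e runs 00..11 left to right):
  rows 0-3 [a,b,c=000]: 0011  = hex 3
  rows 4-7 [a,b,c=001]: 0011  = hex 3
  rows 8-11 [a,b,c=010]: 1111  = hex F
  rows 12-15 [a,b,c=011]: 1111  = hex F
  rows 16-19 [a,b,c=100]: 0011  = hex 3
  rows 20-23 [a,b,c=101]: 0011  = hex 3
  rows 24-27 [a,b,c=110]: 1111  = hex F
  rows 28-31 [a,b,c=111]: 1111  = hex F
Output column (row 0 .. row 31) = 00110011111111110011001111111111
Output column grouped in 4s = 0011 0011 1111 1111 0011 0011 1111 1111 = 0x33FF33FF
Convert to decimal digit by digit (value = value*16 + digit):
  3 -> 3
  3*16 + 3 = 51
  51*16 + 15 (F) = 831
  831*16 + 15 (F) = 13311
  13311*16 + 3 = 212979
  212979*16 + 3 = 3407667
  3407667*16 + 15 (F) = 54522687
  54522687*16 + 15 (F) = 872363007
Decimal = 872363007

872363007


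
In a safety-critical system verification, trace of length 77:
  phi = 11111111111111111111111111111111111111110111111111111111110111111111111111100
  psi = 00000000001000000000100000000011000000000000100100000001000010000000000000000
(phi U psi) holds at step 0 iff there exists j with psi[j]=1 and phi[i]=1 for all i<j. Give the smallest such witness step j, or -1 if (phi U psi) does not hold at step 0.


(phi U psi) at 0: need smallest j with psi[j]=1 and phi[i]=1 for all i in [0,j).
Scan from step 0:
  step 0: phi=1, psi=0 -> continue
  step 1: phi=1, psi=0 -> continue
  step 2: phi=1, psi=0 -> continue
  step 3: phi=1, psi=0 -> continue
  step 10: psi=1 and phi held for [0,10) -> witness found
Witness step = 10

10


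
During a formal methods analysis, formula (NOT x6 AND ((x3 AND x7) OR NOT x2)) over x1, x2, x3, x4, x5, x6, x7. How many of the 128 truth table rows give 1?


Formula: (NOT x6 AND ((x3 AND x7) OR NOT x2)) over 7 vars (128 rows)
Evaluate each row (x1, x2, x3, x4, x5, x6, x7 as bits, MSB first):
  row 0 [0000000]: (NOT 0 AND ((0 AND 0) OR NOT 0)) -> 1
  row 1 [0000001]: (NOT 0 AND ((0 AND 1) OR NOT 0)) -> 1
  row 2 [0000010]: (NOT 1 AND ((0 AND 0) OR NOT 0)) -> 0
  row 3 [0000011]: (NOT 1 AND ((0 AND 1) OR NOT 0)) -> 0
  row 4 [0000100]: (NOT 0 AND ((0 AND 0) OR NOT 0)) -> 1
  (every remaining row is evaluated the same way; all 128 results are listed next)
Full result column, 8 rows per line (x1,x2,x3,x4 fixed per line; x5,x6,x7 runs 000..111 left to right):
  rows 0-7 [x1,x2,x3,x4=0000]: 11001100  (ones: 4)
  rows 8-15 [x1,x2,x3,x4=0001]: 11001100  (ones: 4)
  rows 16-23 [x1,x2,x3,x4=0010]: 11001100  (ones: 4)
  rows 24-31 [x1,x2,x3,x4=0011]: 11001100  (ones: 4)
  rows 32-39 [x1,x2,x3,x4=0100]: 00000000  (ones: 0)
  rows 40-47 [x1,x2,x3,x4=0101]: 00000000  (ones: 0)
  rows 48-55 [x1,x2,x3,x4=0110]: 01000100  (ones: 2)
  rows 56-63 [x1,x2,x3,x4=0111]: 01000100  (ones: 2)
  rows 64-71 [x1,x2,x3,x4=1000]: 11001100  (ones: 4)
  rows 72-79 [x1,x2,x3,x4=1001]: 11001100  (ones: 4)
  rows 80-87 [x1,x2,x3,x4=1010]: 11001100  (ones: 4)
  rows 88-95 [x1,x2,x3,x4=1011]: 11001100  (ones: 4)
  rows 96-103 [x1,x2,x3,x4=1100]: 00000000  (ones: 0)
  rows 104-111 [x1,x2,x3,x4=1101]: 00000000  (ones: 0)
  rows 112-119 [x1,x2,x3,x4=1110]: 01000100  (ones: 2)
  rows 120-127 [x1,x2,x3,x4=1111]: 01000100  (ones: 2)
Count of 1-rows = 4+4+4+4+0+0+2+2+4+4+4+4+0+0+2+2 = 40

40


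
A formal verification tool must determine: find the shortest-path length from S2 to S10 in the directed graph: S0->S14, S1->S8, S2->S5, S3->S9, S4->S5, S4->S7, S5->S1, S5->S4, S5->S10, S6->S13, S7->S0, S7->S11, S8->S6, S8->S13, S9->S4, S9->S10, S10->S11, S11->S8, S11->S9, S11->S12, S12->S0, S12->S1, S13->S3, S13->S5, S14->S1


BFS layer-by-layer from S2:
  dist 0: {S2}
  dist 1: {S5}
  dist 2: {S1, S4, S10}
  -> S10 reached at distance 2
Shortest path length = 2

2


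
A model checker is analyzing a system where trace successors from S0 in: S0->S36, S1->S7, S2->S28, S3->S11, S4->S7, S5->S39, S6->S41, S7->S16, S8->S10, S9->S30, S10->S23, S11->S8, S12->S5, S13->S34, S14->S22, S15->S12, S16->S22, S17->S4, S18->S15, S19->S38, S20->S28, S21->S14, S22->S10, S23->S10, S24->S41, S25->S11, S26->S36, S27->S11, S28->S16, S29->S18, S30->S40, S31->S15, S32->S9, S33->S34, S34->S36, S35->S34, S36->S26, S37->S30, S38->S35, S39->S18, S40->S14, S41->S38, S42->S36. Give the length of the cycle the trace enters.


Trace from S0 until a state repeats:
  S0 -> S36 -> S26 -> S36
S36 first seen at step 1, revisited at step 3.
Cycle length = 3 - 1 = 2

2


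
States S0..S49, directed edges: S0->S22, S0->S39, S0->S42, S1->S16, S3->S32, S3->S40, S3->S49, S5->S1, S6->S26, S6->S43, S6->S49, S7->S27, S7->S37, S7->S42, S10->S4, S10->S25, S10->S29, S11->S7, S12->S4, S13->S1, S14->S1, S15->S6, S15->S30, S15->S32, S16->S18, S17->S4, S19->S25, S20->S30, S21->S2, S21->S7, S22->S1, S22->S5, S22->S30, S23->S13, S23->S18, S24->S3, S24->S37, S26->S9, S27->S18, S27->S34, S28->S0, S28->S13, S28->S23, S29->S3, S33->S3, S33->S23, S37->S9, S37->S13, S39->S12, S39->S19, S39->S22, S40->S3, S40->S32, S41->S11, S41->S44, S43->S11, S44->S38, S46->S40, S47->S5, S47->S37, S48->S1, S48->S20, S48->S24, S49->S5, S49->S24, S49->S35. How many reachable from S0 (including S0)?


BFS from S0:
  layer 0: {S0}
  layer 1: {S22, S39, S42}
  layer 2: {S1, S5, S12, S19, S30}
  layer 3: {S4, S16, S25}
  layer 4: {S18}
Reachable set: {S0, S1, S4, S5, S12, S16, S18, S19, S22, S25, S30, S39, S42}
Count = 13

13


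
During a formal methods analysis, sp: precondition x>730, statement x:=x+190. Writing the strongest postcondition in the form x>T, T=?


Formula: sp(P, x:=E) = exists old_x. (x = E[old_x/x]) AND P[old_x/x] (old_x is the value of x before the assignment; eliminate old_x by solving x = E[old_x/x] for old_x)
Step 1: Precondition P: x>730, i.e. old_x > 730
Step 2: Assignment gives x = old_x + 190, so old_x = x - 190
Step 3: Substitute into P: x - 190 > 730
Step 4: Simplify: x > 730+190 = 920

920


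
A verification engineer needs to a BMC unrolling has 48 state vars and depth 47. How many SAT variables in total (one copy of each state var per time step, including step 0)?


BMC unrolls to depth k, creating one copy of each state var for steps 0..k.
Step count = 47 + 1 = 48 (steps 0 through 47)
Vars per step = 48
Total = 48 * 48 = 2304

2304


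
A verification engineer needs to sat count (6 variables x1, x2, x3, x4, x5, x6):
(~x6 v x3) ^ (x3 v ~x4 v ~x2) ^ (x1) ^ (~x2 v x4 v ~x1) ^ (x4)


CNF with 5 clauses over 6 vars (64 assignments).
An assignment satisfies CNF iff every clause has >=1 true literal.
Check each row (bits = x1,x2,x3,x4,x5,x6; clause T/F shown):
  row 0 [000000]: clauses=TTFTF -> 0
  row 1 [000001]: clauses=FTFTF -> 0
  row 2 [000010]: clauses=TTFTF -> 0
  row 3 [000011]: clauses=FTFTF -> 0
  row 4 [000100]: clauses=TTFTT -> 0
  (every remaining row is evaluated the same way; all 64 results are listed next)
Full result column, 8 rows per line (x1,x2,x3 fixed per line; x4,x5,x6 runs 000..111 left to right):
  rows 0-7 [x1,x2,x3=000]: 00000000  (ones: 0)
  rows 8-15 [x1,x2,x3=001]: 00000000  (ones: 0)
  rows 16-23 [x1,x2,x3=010]: 00000000  (ones: 0)
  rows 24-31 [x1,x2,x3=011]: 00000000  (ones: 0)
  rows 32-39 [x1,x2,x3=100]: 00001010  (ones: 2)
  rows 40-47 [x1,x2,x3=101]: 00001111  (ones: 4)
  rows 48-55 [x1,x2,x3=110]: 00000000  (ones: 0)
  rows 56-63 [x1,x2,x3=111]: 00001111  (ones: 4)
Satisfying assignments = 0+0+0+0+2+4+0+4 = 10

10


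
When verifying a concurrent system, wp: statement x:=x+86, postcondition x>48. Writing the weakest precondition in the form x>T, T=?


Formula: wp(x:=E, P) = P[E/x] (substitute E for x in postcondition)
Step 1: Postcondition: x>48
Step 2: Substitute x+86 for x: x+86>48
Step 3: Solve for x: x > 48-86 = -38

-38


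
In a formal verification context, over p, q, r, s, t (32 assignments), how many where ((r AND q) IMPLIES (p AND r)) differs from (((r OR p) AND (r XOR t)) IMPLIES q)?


F1 = ((r AND q) IMPLIES (p AND r))
F2 = (((r OR p) AND (r XOR t)) IMPLIES q)
Evaluate both on each of 32 rows (bits = p,q,r,s,t):
  row 0 [00000]: F1=1 F2=1 -> 0
  row 1 [00001]: F1=1 F2=1 -> 0
  row 2 [00010]: F1=1 F2=1 -> 0
  row 3 [00011]: F1=1 F2=1 -> 0
  row 4 [00100]: F1=1 F2=0 (differ) -> 1
  row 5 [00101]: F1=1 F2=1 -> 0
  row 6 [00110]: F1=1 F2=0 (differ) -> 1
  row 7 [00111]: F1=1 F2=1 -> 0
  row 8 [01000]: F1=1 F2=1 -> 0
  row 9 [01001]: F1=1 F2=1 -> 0
  row 10 [01010]: F1=1 F2=1 -> 0
  row 11 [01011]: F1=1 F2=1 -> 0
  row 12 [01100]: F1=0 F2=1 (differ) -> 1
  row 13 [01101]: F1=0 F2=1 (differ) -> 1
  row 14 [01110]: F1=0 F2=1 (differ) -> 1
  row 15 [01111]: F1=0 F2=1 (differ) -> 1
  row 16 [10000]: F1=1 F2=1 -> 0
  row 17 [10001]: F1=1 F2=0 (differ) -> 1
  row 18 [10010]: F1=1 F2=1 -> 0
  row 19 [10011]: F1=1 F2=0 (differ) -> 1
  row 20 [10100]: F1=1 F2=0 (differ) -> 1
  row 21 [10101]: F1=1 F2=1 -> 0
  row 22 [10110]: F1=1 F2=0 (differ) -> 1
  row 23 [10111]: F1=1 F2=1 -> 0
  row 24 [11000]: F1=1 F2=1 -> 0
  row 25 [11001]: F1=1 F2=1 -> 0
  row 26 [11010]: F1=1 F2=1 -> 0
  row 27 [11011]: F1=1 F2=1 -> 0
  row 28 [11100]: F1=1 F2=1 -> 0
  row 29 [11101]: F1=1 F2=1 -> 0
  row 30 [11110]: F1=1 F2=1 -> 0
  row 31 [11111]: F1=1 F2=1 -> 0
Full result column, 8 rows per line (p,q fixed per line; r,s,t runs 000..111 left to right):
  rows 0-7 [p,q=00]: 00001010  (ones: 2)
  rows 8-15 [p,q=01]: 00001111  (ones: 4)
  rows 16-23 [p,q=10]: 01011010  (ones: 4)
  rows 24-31 [p,q=11]: 00000000  (ones: 0)
Disagreements = 2+4+4+0 = 10

10


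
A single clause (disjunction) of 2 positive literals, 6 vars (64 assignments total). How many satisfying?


Step 1: Total=2^6=64
Step 2: Unsat when all 2 false: 2^4=16
Step 3: Sat=64-16=48

48


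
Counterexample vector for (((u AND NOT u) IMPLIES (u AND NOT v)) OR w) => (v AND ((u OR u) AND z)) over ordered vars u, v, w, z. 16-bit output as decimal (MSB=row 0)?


F1 = (((u AND NOT u) IMPLIES (u AND NOT v)) OR w)
F2 = (v AND ((u OR u) AND z))
Counterexample to F1=>F2 is where F1=1 and F2=0.
Evaluate each row (bits = u,v,w,z, MSB first):
  row 0 [0000]: F1=1 F2=0 -> F1&~F2 -> 1
  row 1 [0001]: F1=1 F2=0 -> F1&~F2 -> 1
  row 2 [0010]: F1=1 F2=0 -> F1&~F2 -> 1
  row 3 [0011]: F1=1 F2=0 -> F1&~F2 -> 1
  row 4 [0100]: F1=1 F2=0 -> F1&~F2 -> 1
  row 5 [0101]: F1=1 F2=0 -> F1&~F2 -> 1
  row 6 [0110]: F1=1 F2=0 -> F1&~F2 -> 1
  row 7 [0111]: F1=1 F2=0 -> F1&~F2 -> 1
  row 8 [1000]: F1=1 F2=0 -> F1&~F2 -> 1
  row 9 [1001]: F1=1 F2=0 -> F1&~F2 -> 1
  row 10 [1010]: F1=1 F2=0 -> F1&~F2 -> 1
  row 11 [1011]: F1=1 F2=0 -> F1&~F2 -> 1
  row 12 [1100]: F1=1 F2=0 -> F1&~F2 -> 1
  row 13 [1101]: F1=1 F2=1 -> F1&~F2 -> 0
  row 14 [1110]: F1=1 F2=0 -> F1&~F2 -> 1
  row 15 [1111]: F1=1 F2=1 -> F1&~F2 -> 0
Full result column, 4 rows per line (u,v fixed per line; w,z runs 00..11 left to right):
  rows 0-3 [u,v=00]: 1111  = hex F
  rows 4-7 [u,v=01]: 1111  = hex F
  rows 8-11 [u,v=10]: 1111  = hex F
  rows 12-15 [u,v=11]: 1010  = hex A
Counterexample vector (row 0 .. row 15) = 1111111111111010
Output column grouped in 4s = 1111 1111 1111 1010 = 0xFFFA
Convert to decimal digit by digit (value = value*16 + digit):
  F -> 15
  15*16 + 15 (F) = 255
  255*16 + 15 (F) = 4095
  4095*16 + 10 (A) = 65530
Decimal = 65530

65530


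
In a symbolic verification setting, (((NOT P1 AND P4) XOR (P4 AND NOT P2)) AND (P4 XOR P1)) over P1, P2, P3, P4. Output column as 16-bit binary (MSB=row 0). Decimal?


Formula: (((NOT P1 AND P4) XOR (P4 AND NOT P2)) AND (P4 XOR P1)) over P1, P2, P3, P4 (16 rows)
Evaluate each row (bits = P1,P2,P3,P4, MSB first):
  row 0 [0000]: (((NOT 0 AND 0) XOR (0 AND NOT 0)) AND (0 XOR 0)) -> 0
  row 1 [0001]: (((NOT 0 AND 1) XOR (1 AND NOT 0)) AND (1 XOR 0)) -> 0
  row 2 [0010]: (((NOT 0 AND 0) XOR (0 AND NOT 0)) AND (0 XOR 0)) -> 0
  row 3 [0011]: (((NOT 0 AND 1) XOR (1 AND NOT 0)) AND (1 XOR 0)) -> 0
  row 4 [0100]: (((NOT 0 AND 0) XOR (0 AND NOT 1)) AND (0 XOR 0)) -> 0
  row 5 [0101]: (((NOT 0 AND 1) XOR (1 AND NOT 1)) AND (1 XOR 0)) -> 1
  row 6 [0110]: (((NOT 0 AND 0) XOR (0 AND NOT 1)) AND (0 XOR 0)) -> 0
  row 7 [0111]: (((NOT 0 AND 1) XOR (1 AND NOT 1)) AND (1 XOR 0)) -> 1
  row 8 [1000]: (((NOT 1 AND 0) XOR (0 AND NOT 0)) AND (0 XOR 1)) -> 0
  row 9 [1001]: (((NOT 1 AND 1) XOR (1 AND NOT 0)) AND (1 XOR 1)) -> 0
  row 10 [1010]: (((NOT 1 AND 0) XOR (0 AND NOT 0)) AND (0 XOR 1)) -> 0
  row 11 [1011]: (((NOT 1 AND 1) XOR (1 AND NOT 0)) AND (1 XOR 1)) -> 0
  row 12 [1100]: (((NOT 1 AND 0) XOR (0 AND NOT 1)) AND (0 XOR 1)) -> 0
  row 13 [1101]: (((NOT 1 AND 1) XOR (1 AND NOT 1)) AND (1 XOR 1)) -> 0
  row 14 [1110]: (((NOT 1 AND 0) XOR (0 AND NOT 1)) AND (0 XOR 1)) -> 0
  row 15 [1111]: (((NOT 1 AND 1) XOR (1 AND NOT 1)) AND (1 XOR 1)) -> 0
Full result column, 4 rows per line (P1,P2 fixed per line; P3,P4 runs 00..11 left to right):
  rows 0-3 [P1,P2=00]: 0000  = hex 0
  rows 4-7 [P1,P2=01]: 0101  = hex 5
  rows 8-11 [P1,P2=10]: 0000  = hex 0
  rows 12-15 [P1,P2=11]: 0000  = hex 0
Output column (row 0 .. row 15) = 0000010100000000
Output column grouped in 4s = 0000 0101 0000 0000 = 0x0500
Convert to decimal digit by digit (value = value*16 + digit):
  0 -> 0
  0*16 + 5 = 5
  5*16 + 0 = 80
  80*16 + 0 = 1280
Decimal = 1280

1280


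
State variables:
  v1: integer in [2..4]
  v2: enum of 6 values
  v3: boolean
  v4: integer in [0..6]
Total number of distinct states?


State space = product of domain sizes of all variables.
Domain sizes:
  v1 (integer in [2..4]): 3
  v2 (enum of 6 values): 6
  v3 (boolean): 2
  v4 (integer in [0..6]): 7
Product = 3 * 6 * 2 * 7 = 252

252


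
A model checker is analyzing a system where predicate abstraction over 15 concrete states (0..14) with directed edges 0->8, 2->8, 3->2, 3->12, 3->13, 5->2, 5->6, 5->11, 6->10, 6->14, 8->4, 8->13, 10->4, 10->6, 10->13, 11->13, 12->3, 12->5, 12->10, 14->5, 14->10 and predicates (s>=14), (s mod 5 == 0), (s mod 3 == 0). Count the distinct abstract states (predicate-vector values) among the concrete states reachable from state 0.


BFS from 0:
Concrete reachable: {0, 4, 8, 13}
Abstract via predicates (s>=14), (s mod 5 == 0), (s mod 3 == 0):
  (0,0,0) <- {4, 8, 13}
  (0,1,1) <- {0}
Distinct abstract states = 2

2


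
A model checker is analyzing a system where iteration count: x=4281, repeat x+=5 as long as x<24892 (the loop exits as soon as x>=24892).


Step 1: x goes from 4281 toward 24892 by 5; the body runs while x<24892, so iterations = ceil((bound-start)/step)
Step 2: Distance=20611
Step 3: ceil(20611/5)=4123

4123


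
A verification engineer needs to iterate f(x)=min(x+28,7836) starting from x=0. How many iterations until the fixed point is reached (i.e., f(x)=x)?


Step 1: x=0, cap=7836, increment=28
Step 2: x grows by 28 each step until capped at 7836; fixed point is x=7836
Step 3: iterations = ceil(7836/28) = 280

280


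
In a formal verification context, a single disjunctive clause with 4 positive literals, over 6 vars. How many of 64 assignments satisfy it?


Step 1: Total=2^6=64
Step 2: Unsat when all 4 false: 2^2=4
Step 3: Sat=64-4=60

60


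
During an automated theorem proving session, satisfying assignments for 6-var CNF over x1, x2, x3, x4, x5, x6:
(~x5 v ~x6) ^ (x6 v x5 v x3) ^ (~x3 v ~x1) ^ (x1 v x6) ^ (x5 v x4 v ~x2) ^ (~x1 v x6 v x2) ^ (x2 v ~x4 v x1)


CNF with 7 clauses over 6 vars (64 assignments).
An assignment satisfies CNF iff every clause has >=1 true literal.
Check each row (bits = x1,x2,x3,x4,x5,x6; clause T/F shown):
  row 0 [000000]: clauses=TFTFTTT -> 0
  row 1 [000001]: clauses=TTTTTTT -> 1
  row 2 [000010]: clauses=TTTFTTT -> 0
  row 3 [000011]: clauses=FTTTTTT -> 0
  row 4 [000100]: clauses=TFTFTTF -> 0
  (every remaining row is evaluated the same way; all 64 results are listed next)
Full result column, 8 rows per line (x1,x2,x3 fixed per line; x4,x5,x6 runs 000..111 left to right):
  rows 0-7 [x1,x2,x3=000]: 01000000  (ones: 1)
  rows 8-15 [x1,x2,x3=001]: 01000000  (ones: 1)
  rows 16-23 [x1,x2,x3=010]: 00000100  (ones: 1)
  rows 24-31 [x1,x2,x3=011]: 00000100  (ones: 1)
  rows 32-39 [x1,x2,x3=100]: 01000100  (ones: 2)
  rows 40-47 [x1,x2,x3=101]: 00000000  (ones: 0)
  rows 48-55 [x1,x2,x3=110]: 00100110  (ones: 3)
  rows 56-63 [x1,x2,x3=111]: 00000000  (ones: 0)
Satisfying assignments = 1+1+1+1+2+0+3+0 = 9

9


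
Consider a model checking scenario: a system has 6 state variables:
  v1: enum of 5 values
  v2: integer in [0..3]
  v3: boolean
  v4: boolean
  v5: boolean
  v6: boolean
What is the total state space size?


State space = product of domain sizes of all variables.
Domain sizes:
  v1 (enum of 5 values): 5
  v2 (integer in [0..3]): 4
  v3 (boolean): 2
  v4 (boolean): 2
  v5 (boolean): 2
  v6 (boolean): 2
Product = 5 * 4 * 2 * 2 * 2 * 2 = 320

320


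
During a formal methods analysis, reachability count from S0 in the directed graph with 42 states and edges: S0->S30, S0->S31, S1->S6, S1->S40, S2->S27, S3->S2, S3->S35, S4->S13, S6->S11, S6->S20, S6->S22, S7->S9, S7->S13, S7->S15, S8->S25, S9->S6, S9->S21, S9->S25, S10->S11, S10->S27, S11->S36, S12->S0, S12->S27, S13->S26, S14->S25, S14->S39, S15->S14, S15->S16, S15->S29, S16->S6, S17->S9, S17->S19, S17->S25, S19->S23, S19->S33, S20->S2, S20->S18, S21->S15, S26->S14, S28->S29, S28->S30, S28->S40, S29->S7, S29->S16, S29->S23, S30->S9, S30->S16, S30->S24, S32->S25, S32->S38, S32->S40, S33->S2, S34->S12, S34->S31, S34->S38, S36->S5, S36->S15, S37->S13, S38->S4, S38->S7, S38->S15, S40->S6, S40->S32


BFS from S0:
  layer 0: {S0}
  layer 1: {S30, S31}
  layer 2: {S9, S16, S24}
  layer 3: {S6, S21, S25}
  layer 4: {S11, S15, S20, S22}
  layer 5: {S2, S14, S18, S29, S36}
  layer 6: {S5, S7, S23, S27, S39}
  layer 7: {S13}
  layer 8: {S26}
Reachable set: {S0, S2, S5, S6, S7, S9, S11, S13, S14, S15, S16, S18, S20, S21, S22, S23, S24, S25, S26, S27, S29, S30, S31, S36, S39}
Count = 25

25


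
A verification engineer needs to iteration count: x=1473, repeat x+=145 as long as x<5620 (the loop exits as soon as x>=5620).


Step 1: x goes from 1473 toward 5620 by 145; the body runs while x<5620, so iterations = ceil((bound-start)/step)
Step 2: Distance=4147
Step 3: ceil(4147/145)=29

29


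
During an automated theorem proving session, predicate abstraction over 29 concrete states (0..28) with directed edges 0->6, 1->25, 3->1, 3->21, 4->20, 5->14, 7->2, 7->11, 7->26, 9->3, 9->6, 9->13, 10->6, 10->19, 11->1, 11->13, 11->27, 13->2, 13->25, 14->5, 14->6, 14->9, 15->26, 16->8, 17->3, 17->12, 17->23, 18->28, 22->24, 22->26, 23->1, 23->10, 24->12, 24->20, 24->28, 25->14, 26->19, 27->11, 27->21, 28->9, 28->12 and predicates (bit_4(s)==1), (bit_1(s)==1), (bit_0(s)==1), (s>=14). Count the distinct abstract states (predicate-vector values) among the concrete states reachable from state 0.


BFS from 0:
Concrete reachable: {0, 6}
Abstract via predicates (bit_4(s)==1), (bit_1(s)==1), (bit_0(s)==1), (s>=14):
  (0,0,0,0) <- {0}
  (0,1,0,0) <- {6}
Distinct abstract states = 2

2


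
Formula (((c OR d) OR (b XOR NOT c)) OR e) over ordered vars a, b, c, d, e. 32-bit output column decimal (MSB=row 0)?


Formula: (((c OR d) OR (b XOR NOT c)) OR e) over a, b, c, d, e (32 rows)
Evaluate each row (bits = a,b,c,d,e, MSB first):
  row 0 [00000]: (((0 OR 0) OR (0 XOR NOT 0)) OR 0) -> 1
  row 1 [00001]: (((0 OR 0) OR (0 XOR NOT 0)) OR 1) -> 1
  row 2 [00010]: (((0 OR 1) OR (0 XOR NOT 0)) OR 0) -> 1
  row 3 [00011]: (((0 OR 1) OR (0 XOR NOT 0)) OR 1) -> 1
  row 4 [00100]: (((1 OR 0) OR (0 XOR NOT 1)) OR 0) -> 1
  row 5 [00101]: (((1 OR 0) OR (0 XOR NOT 1)) OR 1) -> 1
  row 6 [00110]: (((1 OR 1) OR (0 XOR NOT 1)) OR 0) -> 1
  row 7 [00111]: (((1 OR 1) OR (0 XOR NOT 1)) OR 1) -> 1
  row 8 [01000]: (((0 OR 0) OR (1 XOR NOT 0)) OR 0) -> 0
  row 9 [01001]: (((0 OR 0) OR (1 XOR NOT 0)) OR 1) -> 1
  row 10 [01010]: (((0 OR 1) OR (1 XOR NOT 0)) OR 0) -> 1
  row 11 [01011]: (((0 OR 1) OR (1 XOR NOT 0)) OR 1) -> 1
  row 12 [01100]: (((1 OR 0) OR (1 XOR NOT 1)) OR 0) -> 1
  row 13 [01101]: (((1 OR 0) OR (1 XOR NOT 1)) OR 1) -> 1
  row 14 [01110]: (((1 OR 1) OR (1 XOR NOT 1)) OR 0) -> 1
  row 15 [01111]: (((1 OR 1) OR (1 XOR NOT 1)) OR 1) -> 1
  row 16 [10000]: (((0 OR 0) OR (0 XOR NOT 0)) OR 0) -> 1
  row 17 [10001]: (((0 OR 0) OR (0 XOR NOT 0)) OR 1) -> 1
  row 18 [10010]: (((0 OR 1) OR (0 XOR NOT 0)) OR 0) -> 1
  row 19 [10011]: (((0 OR 1) OR (0 XOR NOT 0)) OR 1) -> 1
  row 20 [10100]: (((1 OR 0) OR (0 XOR NOT 1)) OR 0) -> 1
  row 21 [10101]: (((1 OR 0) OR (0 XOR NOT 1)) OR 1) -> 1
  row 22 [10110]: (((1 OR 1) OR (0 XOR NOT 1)) OR 0) -> 1
  row 23 [10111]: (((1 OR 1) OR (0 XOR NOT 1)) OR 1) -> 1
  row 24 [11000]: (((0 OR 0) OR (1 XOR NOT 0)) OR 0) -> 0
  row 25 [11001]: (((0 OR 0) OR (1 XOR NOT 0)) OR 1) -> 1
  row 26 [11010]: (((0 OR 1) OR (1 XOR NOT 0)) OR 0) -> 1
  row 27 [11011]: (((0 OR 1) OR (1 XOR NOT 0)) OR 1) -> 1
  row 28 [11100]: (((1 OR 0) OR (1 XOR NOT 1)) OR 0) -> 1
  row 29 [11101]: (((1 OR 0) OR (1 XOR NOT 1)) OR 1) -> 1
  row 30 [11110]: (((1 OR 1) OR (1 XOR NOT 1)) OR 0) -> 1
  row 31 [11111]: (((1 OR 1) OR (1 XOR NOT 1)) OR 1) -> 1
Full result column, 4 rows per line (a,b,c fixed per line; d,e runs 00..11 left to right):
  rows 0-3 [a,b,c=000]: 1111  = hex F
  rows 4-7 [a,b,c=001]: 1111  = hex F
  rows 8-11 [a,b,c=010]: 0111  = hex 7
  rows 12-15 [a,b,c=011]: 1111  = hex F
  rows 16-19 [a,b,c=100]: 1111  = hex F
  rows 20-23 [a,b,c=101]: 1111  = hex F
  rows 24-27 [a,b,c=110]: 0111  = hex 7
  rows 28-31 [a,b,c=111]: 1111  = hex F
Output column (row 0 .. row 31) = 11111111011111111111111101111111
Output column grouped in 4s = 1111 1111 0111 1111 1111 1111 0111 1111 = 0xFF7FFF7F
Convert to decimal digit by digit (value = value*16 + digit):
  F -> 15
  15*16 + 15 (F) = 255
  255*16 + 7 = 4087
  4087*16 + 15 (F) = 65407
  65407*16 + 15 (F) = 1046527
  1046527*16 + 15 (F) = 16744447
  16744447*16 + 7 = 267911159
  267911159*16 + 15 (F) = 4286578559
Decimal = 4286578559

4286578559


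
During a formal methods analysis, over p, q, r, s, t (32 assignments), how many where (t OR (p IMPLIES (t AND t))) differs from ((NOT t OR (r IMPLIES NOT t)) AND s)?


F1 = (t OR (p IMPLIES (t AND t)))
F2 = ((NOT t OR (r IMPLIES NOT t)) AND s)
Evaluate both on each of 32 rows (bits = p,q,r,s,t):
  row 0 [00000]: F1=1 F2=0 (differ) -> 1
  row 1 [00001]: F1=1 F2=0 (differ) -> 1
  row 2 [00010]: F1=1 F2=1 -> 0
  row 3 [00011]: F1=1 F2=1 -> 0
  row 4 [00100]: F1=1 F2=0 (differ) -> 1
  row 5 [00101]: F1=1 F2=0 (differ) -> 1
  row 6 [00110]: F1=1 F2=1 -> 0
  row 7 [00111]: F1=1 F2=0 (differ) -> 1
  row 8 [01000]: F1=1 F2=0 (differ) -> 1
  row 9 [01001]: F1=1 F2=0 (differ) -> 1
  row 10 [01010]: F1=1 F2=1 -> 0
  row 11 [01011]: F1=1 F2=1 -> 0
  row 12 [01100]: F1=1 F2=0 (differ) -> 1
  row 13 [01101]: F1=1 F2=0 (differ) -> 1
  row 14 [01110]: F1=1 F2=1 -> 0
  row 15 [01111]: F1=1 F2=0 (differ) -> 1
  row 16 [10000]: F1=0 F2=0 -> 0
  row 17 [10001]: F1=1 F2=0 (differ) -> 1
  row 18 [10010]: F1=0 F2=1 (differ) -> 1
  row 19 [10011]: F1=1 F2=1 -> 0
  row 20 [10100]: F1=0 F2=0 -> 0
  row 21 [10101]: F1=1 F2=0 (differ) -> 1
  row 22 [10110]: F1=0 F2=1 (differ) -> 1
  row 23 [10111]: F1=1 F2=0 (differ) -> 1
  row 24 [11000]: F1=0 F2=0 -> 0
  row 25 [11001]: F1=1 F2=0 (differ) -> 1
  row 26 [11010]: F1=0 F2=1 (differ) -> 1
  row 27 [11011]: F1=1 F2=1 -> 0
  row 28 [11100]: F1=0 F2=0 -> 0
  row 29 [11101]: F1=1 F2=0 (differ) -> 1
  row 30 [11110]: F1=0 F2=1 (differ) -> 1
  row 31 [11111]: F1=1 F2=0 (differ) -> 1
Full result column, 8 rows per line (p,q fixed per line; r,s,t runs 000..111 left to right):
  rows 0-7 [p,q=00]: 11001101  (ones: 5)
  rows 8-15 [p,q=01]: 11001101  (ones: 5)
  rows 16-23 [p,q=10]: 01100111  (ones: 5)
  rows 24-31 [p,q=11]: 01100111  (ones: 5)
Disagreements = 5+5+5+5 = 20

20


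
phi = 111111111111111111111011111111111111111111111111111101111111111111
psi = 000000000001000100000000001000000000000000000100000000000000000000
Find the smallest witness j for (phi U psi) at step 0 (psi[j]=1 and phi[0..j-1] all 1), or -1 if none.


(phi U psi) at 0: need smallest j with psi[j]=1 and phi[i]=1 for all i in [0,j).
Scan from step 0:
  step 0: phi=1, psi=0 -> continue
  step 1: phi=1, psi=0 -> continue
  step 2: phi=1, psi=0 -> continue
  step 3: phi=1, psi=0 -> continue
  step 11: psi=1 and phi held for [0,11) -> witness found
Witness step = 11

11


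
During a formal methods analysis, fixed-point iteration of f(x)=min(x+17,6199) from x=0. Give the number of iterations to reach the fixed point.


Step 1: x=0, cap=6199, increment=17
Step 2: x grows by 17 each step until capped at 6199; fixed point is x=6199
Step 3: iterations = ceil(6199/17) = 365

365


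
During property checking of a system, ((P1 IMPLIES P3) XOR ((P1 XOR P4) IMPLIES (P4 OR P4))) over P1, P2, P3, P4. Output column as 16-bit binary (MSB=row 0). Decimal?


Formula: ((P1 IMPLIES P3) XOR ((P1 XOR P4) IMPLIES (P4 OR P4))) over P1, P2, P3, P4 (16 rows)
Evaluate each row (bits = P1,P2,P3,P4, MSB first):
  row 0 [0000]: ((0 IMPLIES 0) XOR ((0 XOR 0) IMPLIES (0 OR 0))) -> 0
  row 1 [0001]: ((0 IMPLIES 0) XOR ((0 XOR 1) IMPLIES (1 OR 1))) -> 0
  row 2 [0010]: ((0 IMPLIES 1) XOR ((0 XOR 0) IMPLIES (0 OR 0))) -> 0
  row 3 [0011]: ((0 IMPLIES 1) XOR ((0 XOR 1) IMPLIES (1 OR 1))) -> 0
  row 4 [0100]: ((0 IMPLIES 0) XOR ((0 XOR 0) IMPLIES (0 OR 0))) -> 0
  row 5 [0101]: ((0 IMPLIES 0) XOR ((0 XOR 1) IMPLIES (1 OR 1))) -> 0
  row 6 [0110]: ((0 IMPLIES 1) XOR ((0 XOR 0) IMPLIES (0 OR 0))) -> 0
  row 7 [0111]: ((0 IMPLIES 1) XOR ((0 XOR 1) IMPLIES (1 OR 1))) -> 0
  row 8 [1000]: ((1 IMPLIES 0) XOR ((1 XOR 0) IMPLIES (0 OR 0))) -> 0
  row 9 [1001]: ((1 IMPLIES 0) XOR ((1 XOR 1) IMPLIES (1 OR 1))) -> 1
  row 10 [1010]: ((1 IMPLIES 1) XOR ((1 XOR 0) IMPLIES (0 OR 0))) -> 1
  row 11 [1011]: ((1 IMPLIES 1) XOR ((1 XOR 1) IMPLIES (1 OR 1))) -> 0
  row 12 [1100]: ((1 IMPLIES 0) XOR ((1 XOR 0) IMPLIES (0 OR 0))) -> 0
  row 13 [1101]: ((1 IMPLIES 0) XOR ((1 XOR 1) IMPLIES (1 OR 1))) -> 1
  row 14 [1110]: ((1 IMPLIES 1) XOR ((1 XOR 0) IMPLIES (0 OR 0))) -> 1
  row 15 [1111]: ((1 IMPLIES 1) XOR ((1 XOR 1) IMPLIES (1 OR 1))) -> 0
Full result column, 4 rows per line (P1,P2 fixed per line; P3,P4 runs 00..11 left to right):
  rows 0-3 [P1,P2=00]: 0000  = hex 0
  rows 4-7 [P1,P2=01]: 0000  = hex 0
  rows 8-11 [P1,P2=10]: 0110  = hex 6
  rows 12-15 [P1,P2=11]: 0110  = hex 6
Output column (row 0 .. row 15) = 0000000001100110
Output column grouped in 4s = 0000 0000 0110 0110 = 0x0066
Convert to decimal digit by digit (value = value*16 + digit):
  0 -> 0
  0*16 + 0 = 0
  0*16 + 6 = 6
  6*16 + 6 = 102
Decimal = 102

102


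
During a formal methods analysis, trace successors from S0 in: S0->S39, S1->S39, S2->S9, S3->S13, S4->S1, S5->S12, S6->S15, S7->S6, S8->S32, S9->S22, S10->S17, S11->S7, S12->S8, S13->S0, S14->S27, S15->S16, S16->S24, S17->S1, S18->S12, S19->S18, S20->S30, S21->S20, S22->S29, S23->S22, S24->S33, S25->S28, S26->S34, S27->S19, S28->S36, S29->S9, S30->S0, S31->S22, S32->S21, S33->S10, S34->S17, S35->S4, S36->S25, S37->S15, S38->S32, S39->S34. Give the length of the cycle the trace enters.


Trace from S0 until a state repeats:
  S0 -> S39 -> S34 -> S17 -> S1 -> S39
S39 first seen at step 1, revisited at step 5.
Cycle length = 5 - 1 = 4

4


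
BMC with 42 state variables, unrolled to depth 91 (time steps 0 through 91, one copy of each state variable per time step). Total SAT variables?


BMC unrolls to depth k, creating one copy of each state var for steps 0..k.
Step count = 91 + 1 = 92 (steps 0 through 91)
Vars per step = 42
Total = 42 * 92 = 3864

3864


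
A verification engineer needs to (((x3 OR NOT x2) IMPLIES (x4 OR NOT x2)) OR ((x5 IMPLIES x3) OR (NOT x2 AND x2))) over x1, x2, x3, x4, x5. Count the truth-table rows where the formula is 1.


Formula: (((x3 OR NOT x2) IMPLIES (x4 OR NOT x2)) OR ((x5 IMPLIES x3) OR (NOT x2 AND x2))) over 5 vars (32 rows)
Evaluate each row (x1, x2, x3, x4, x5 as bits, MSB first):
  row 0 [00000]: (((0 OR NOT 0) IMPLIES (0 OR NOT 0)) OR ((0 IMPLIES 0) OR (NOT 0 AND 0))) -> 1
  row 1 [00001]: (((0 OR NOT 0) IMPLIES (0 OR NOT 0)) OR ((1 IMPLIES 0) OR (NOT 0 AND 0))) -> 1
  row 2 [00010]: (((0 OR NOT 0) IMPLIES (1 OR NOT 0)) OR ((0 IMPLIES 0) OR (NOT 0 AND 0))) -> 1
  row 3 [00011]: (((0 OR NOT 0) IMPLIES (1 OR NOT 0)) OR ((1 IMPLIES 0) OR (NOT 0 AND 0))) -> 1
  row 4 [00100]: (((1 OR NOT 0) IMPLIES (0 OR NOT 0)) OR ((0 IMPLIES 1) OR (NOT 0 AND 0))) -> 1
  row 5 [00101]: (((1 OR NOT 0) IMPLIES (0 OR NOT 0)) OR ((1 IMPLIES 1) OR (NOT 0 AND 0))) -> 1
  row 6 [00110]: (((1 OR NOT 0) IMPLIES (1 OR NOT 0)) OR ((0 IMPLIES 1) OR (NOT 0 AND 0))) -> 1
  row 7 [00111]: (((1 OR NOT 0) IMPLIES (1 OR NOT 0)) OR ((1 IMPLIES 1) OR (NOT 0 AND 0))) -> 1
  row 8 [01000]: (((0 OR NOT 1) IMPLIES (0 OR NOT 1)) OR ((0 IMPLIES 0) OR (NOT 1 AND 1))) -> 1
  row 9 [01001]: (((0 OR NOT 1) IMPLIES (0 OR NOT 1)) OR ((1 IMPLIES 0) OR (NOT 1 AND 1))) -> 1
  row 10 [01010]: (((0 OR NOT 1) IMPLIES (1 OR NOT 1)) OR ((0 IMPLIES 0) OR (NOT 1 AND 1))) -> 1
  row 11 [01011]: (((0 OR NOT 1) IMPLIES (1 OR NOT 1)) OR ((1 IMPLIES 0) OR (NOT 1 AND 1))) -> 1
  row 12 [01100]: (((1 OR NOT 1) IMPLIES (0 OR NOT 1)) OR ((0 IMPLIES 1) OR (NOT 1 AND 1))) -> 1
  row 13 [01101]: (((1 OR NOT 1) IMPLIES (0 OR NOT 1)) OR ((1 IMPLIES 1) OR (NOT 1 AND 1))) -> 1
  row 14 [01110]: (((1 OR NOT 1) IMPLIES (1 OR NOT 1)) OR ((0 IMPLIES 1) OR (NOT 1 AND 1))) -> 1
  row 15 [01111]: (((1 OR NOT 1) IMPLIES (1 OR NOT 1)) OR ((1 IMPLIES 1) OR (NOT 1 AND 1))) -> 1
  row 16 [10000]: (((0 OR NOT 0) IMPLIES (0 OR NOT 0)) OR ((0 IMPLIES 0) OR (NOT 0 AND 0))) -> 1
  row 17 [10001]: (((0 OR NOT 0) IMPLIES (0 OR NOT 0)) OR ((1 IMPLIES 0) OR (NOT 0 AND 0))) -> 1
  row 18 [10010]: (((0 OR NOT 0) IMPLIES (1 OR NOT 0)) OR ((0 IMPLIES 0) OR (NOT 0 AND 0))) -> 1
  row 19 [10011]: (((0 OR NOT 0) IMPLIES (1 OR NOT 0)) OR ((1 IMPLIES 0) OR (NOT 0 AND 0))) -> 1
  row 20 [10100]: (((1 OR NOT 0) IMPLIES (0 OR NOT 0)) OR ((0 IMPLIES 1) OR (NOT 0 AND 0))) -> 1
  row 21 [10101]: (((1 OR NOT 0) IMPLIES (0 OR NOT 0)) OR ((1 IMPLIES 1) OR (NOT 0 AND 0))) -> 1
  row 22 [10110]: (((1 OR NOT 0) IMPLIES (1 OR NOT 0)) OR ((0 IMPLIES 1) OR (NOT 0 AND 0))) -> 1
  row 23 [10111]: (((1 OR NOT 0) IMPLIES (1 OR NOT 0)) OR ((1 IMPLIES 1) OR (NOT 0 AND 0))) -> 1
  row 24 [11000]: (((0 OR NOT 1) IMPLIES (0 OR NOT 1)) OR ((0 IMPLIES 0) OR (NOT 1 AND 1))) -> 1
  row 25 [11001]: (((0 OR NOT 1) IMPLIES (0 OR NOT 1)) OR ((1 IMPLIES 0) OR (NOT 1 AND 1))) -> 1
  row 26 [11010]: (((0 OR NOT 1) IMPLIES (1 OR NOT 1)) OR ((0 IMPLIES 0) OR (NOT 1 AND 1))) -> 1
  row 27 [11011]: (((0 OR NOT 1) IMPLIES (1 OR NOT 1)) OR ((1 IMPLIES 0) OR (NOT 1 AND 1))) -> 1
  row 28 [11100]: (((1 OR NOT 1) IMPLIES (0 OR NOT 1)) OR ((0 IMPLIES 1) OR (NOT 1 AND 1))) -> 1
  row 29 [11101]: (((1 OR NOT 1) IMPLIES (0 OR NOT 1)) OR ((1 IMPLIES 1) OR (NOT 1 AND 1))) -> 1
  row 30 [11110]: (((1 OR NOT 1) IMPLIES (1 OR NOT 1)) OR ((0 IMPLIES 1) OR (NOT 1 AND 1))) -> 1
  row 31 [11111]: (((1 OR NOT 1) IMPLIES (1 OR NOT 1)) OR ((1 IMPLIES 1) OR (NOT 1 AND 1))) -> 1
Full result column, 8 rows per line (x1,x2 fixed per line; x3,x4,x5 runs 000..111 left to right):
  rows 0-7 [x1,x2=00]: 11111111  (ones: 8)
  rows 8-15 [x1,x2=01]: 11111111  (ones: 8)
  rows 16-23 [x1,x2=10]: 11111111  (ones: 8)
  rows 24-31 [x1,x2=11]: 11111111  (ones: 8)
Count of 1-rows = 8+8+8+8 = 32

32


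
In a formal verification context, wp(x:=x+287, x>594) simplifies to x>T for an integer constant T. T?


Formula: wp(x:=E, P) = P[E/x] (substitute E for x in postcondition)
Step 1: Postcondition: x>594
Step 2: Substitute x+287 for x: x+287>594
Step 3: Solve for x: x > 594-287 = 307

307


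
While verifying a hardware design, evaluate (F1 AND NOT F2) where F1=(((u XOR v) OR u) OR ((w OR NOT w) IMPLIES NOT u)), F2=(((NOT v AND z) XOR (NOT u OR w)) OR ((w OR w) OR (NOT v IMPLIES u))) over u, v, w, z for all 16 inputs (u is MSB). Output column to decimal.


F1 = (((u XOR v) OR u) OR ((w OR NOT w) IMPLIES NOT u))
F2 = (((NOT v AND z) XOR (NOT u OR w)) OR ((w OR w) OR (NOT v IMPLIES u)))
Counterexample to F1=>F2 is where F1=1 and F2=0.
Evaluate each row (bits = u,v,w,z, MSB first):
  row 0 [0000]: F1=1 F2=1 -> F1&~F2 -> 0
  row 1 [0001]: F1=1 F2=0 -> F1&~F2 -> 1
  row 2 [0010]: F1=1 F2=1 -> F1&~F2 -> 0
  row 3 [0011]: F1=1 F2=1 -> F1&~F2 -> 0
  row 4 [0100]: F1=1 F2=1 -> F1&~F2 -> 0
  row 5 [0101]: F1=1 F2=1 -> F1&~F2 -> 0
  row 6 [0110]: F1=1 F2=1 -> F1&~F2 -> 0
  row 7 [0111]: F1=1 F2=1 -> F1&~F2 -> 0
  row 8 [1000]: F1=1 F2=1 -> F1&~F2 -> 0
  row 9 [1001]: F1=1 F2=1 -> F1&~F2 -> 0
  row 10 [1010]: F1=1 F2=1 -> F1&~F2 -> 0
  row 11 [1011]: F1=1 F2=1 -> F1&~F2 -> 0
  row 12 [1100]: F1=1 F2=1 -> F1&~F2 -> 0
  row 13 [1101]: F1=1 F2=1 -> F1&~F2 -> 0
  row 14 [1110]: F1=1 F2=1 -> F1&~F2 -> 0
  row 15 [1111]: F1=1 F2=1 -> F1&~F2 -> 0
Full result column, 4 rows per line (u,v fixed per line; w,z runs 00..11 left to right):
  rows 0-3 [u,v=00]: 0100  = hex 4
  rows 4-7 [u,v=01]: 0000  = hex 0
  rows 8-11 [u,v=10]: 0000  = hex 0
  rows 12-15 [u,v=11]: 0000  = hex 0
Counterexample vector (row 0 .. row 15) = 0100000000000000
Output column grouped in 4s = 0100 0000 0000 0000 = 0x4000
Convert to decimal digit by digit (value = value*16 + digit):
  4 -> 4
  4*16 + 0 = 64
  64*16 + 0 = 1024
  1024*16 + 0 = 16384
Decimal = 16384

16384
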